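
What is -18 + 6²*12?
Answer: 414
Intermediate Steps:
-18 + 6²*12 = -18 + 36*12 = -18 + 432 = 414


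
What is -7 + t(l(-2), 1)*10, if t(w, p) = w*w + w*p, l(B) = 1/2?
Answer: 1/2 ≈ 0.50000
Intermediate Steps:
l(B) = 1/2
t(w, p) = w**2 + p*w
-7 + t(l(-2), 1)*10 = -7 + ((1 + 1/2)/2)*10 = -7 + ((1/2)*(3/2))*10 = -7 + (3/4)*10 = -7 + 15/2 = 1/2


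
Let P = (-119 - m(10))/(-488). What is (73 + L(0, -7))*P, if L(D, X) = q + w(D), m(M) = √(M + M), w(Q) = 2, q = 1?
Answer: 2261/122 + 19*√5/61 ≈ 19.229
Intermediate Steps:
m(M) = √2*√M (m(M) = √(2*M) = √2*√M)
L(D, X) = 3 (L(D, X) = 1 + 2 = 3)
P = 119/488 + √5/244 (P = (-119 - √2*√10)/(-488) = (-119 - 2*√5)*(-1/488) = 119/488 + √5/244 ≈ 0.25302)
(73 + L(0, -7))*P = (73 + 3)*(119/488 + √5/244) = 76*(119/488 + √5/244) = 2261/122 + 19*√5/61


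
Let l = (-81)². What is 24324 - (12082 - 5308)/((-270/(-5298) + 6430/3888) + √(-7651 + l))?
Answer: 15659328100576452708/644060743178597 + 19959934907200896*I*√1090/3220303715892985 ≈ 24313.0 + 204.63*I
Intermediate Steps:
l = 6561
24324 - (12082 - 5308)/((-270/(-5298) + 6430/3888) + √(-7651 + l)) = 24324 - (12082 - 5308)/((-270/(-5298) + 6430/3888) + √(-7651 + 6561)) = 24324 - 6774/((-270*(-1/5298) + 6430*(1/3888)) + √(-1090)) = 24324 - 6774/((45/883 + 3215/1944) + I*√1090) = 24324 - 6774/(2926325/1716552 + I*√1090)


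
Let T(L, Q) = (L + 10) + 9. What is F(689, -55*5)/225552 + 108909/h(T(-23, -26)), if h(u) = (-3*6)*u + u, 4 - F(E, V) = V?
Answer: 2047055145/1278128 ≈ 1601.6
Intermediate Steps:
F(E, V) = 4 - V
T(L, Q) = 19 + L (T(L, Q) = (10 + L) + 9 = 19 + L)
h(u) = -17*u (h(u) = -18*u + u = -17*u)
F(689, -55*5)/225552 + 108909/h(T(-23, -26)) = (4 - (-55)*5)/225552 + 108909/((-17*(19 - 23))) = (4 - 1*(-275))*(1/225552) + 108909/((-17*(-4))) = (4 + 275)*(1/225552) + 108909/68 = 279*(1/225552) + 108909*(1/68) = 93/75184 + 108909/68 = 2047055145/1278128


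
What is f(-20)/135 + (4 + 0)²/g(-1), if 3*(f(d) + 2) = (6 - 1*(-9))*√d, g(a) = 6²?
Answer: 58/135 + 2*I*√5/27 ≈ 0.42963 + 0.16563*I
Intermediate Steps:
g(a) = 36
f(d) = -2 + 5*√d (f(d) = -2 + ((6 - 1*(-9))*√d)/3 = -2 + ((6 + 9)*√d)/3 = -2 + (15*√d)/3 = -2 + 5*√d)
f(-20)/135 + (4 + 0)²/g(-1) = (-2 + 5*√(-20))/135 + (4 + 0)²/36 = (-2 + 5*(2*I*√5))*(1/135) + 4²*(1/36) = (-2 + 10*I*√5)*(1/135) + 16*(1/36) = (-2/135 + 2*I*√5/27) + 4/9 = 58/135 + 2*I*√5/27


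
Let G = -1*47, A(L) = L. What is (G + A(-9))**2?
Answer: 3136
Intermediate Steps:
G = -47
(G + A(-9))**2 = (-47 - 9)**2 = (-56)**2 = 3136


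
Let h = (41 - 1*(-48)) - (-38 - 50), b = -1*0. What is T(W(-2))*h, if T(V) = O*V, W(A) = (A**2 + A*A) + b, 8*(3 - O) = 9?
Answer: 2655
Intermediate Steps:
b = 0
O = 15/8 (O = 3 - 1/8*9 = 3 - 9/8 = 15/8 ≈ 1.8750)
W(A) = 2*A**2 (W(A) = (A**2 + A*A) + 0 = (A**2 + A**2) + 0 = 2*A**2 + 0 = 2*A**2)
h = 177 (h = (41 + 48) - 1*(-88) = 89 + 88 = 177)
T(V) = 15*V/8
T(W(-2))*h = (15*(2*(-2)**2)/8)*177 = (15*(2*4)/8)*177 = ((15/8)*8)*177 = 15*177 = 2655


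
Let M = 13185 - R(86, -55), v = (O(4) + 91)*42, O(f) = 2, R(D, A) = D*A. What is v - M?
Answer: -14009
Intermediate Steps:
R(D, A) = A*D
v = 3906 (v = (2 + 91)*42 = 93*42 = 3906)
M = 17915 (M = 13185 - (-55)*86 = 13185 - 1*(-4730) = 13185 + 4730 = 17915)
v - M = 3906 - 1*17915 = 3906 - 17915 = -14009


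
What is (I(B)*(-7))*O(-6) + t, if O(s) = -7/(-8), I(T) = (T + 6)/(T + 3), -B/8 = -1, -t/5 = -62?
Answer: 13297/44 ≈ 302.20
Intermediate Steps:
t = 310 (t = -5*(-62) = 310)
B = 8 (B = -8*(-1) = 8)
I(T) = (6 + T)/(3 + T)
O(s) = 7/8 (O(s) = -7*(-⅛) = 7/8)
(I(B)*(-7))*O(-6) + t = (((6 + 8)/(3 + 8))*(-7))*(7/8) + 310 = ((14/11)*(-7))*(7/8) + 310 = -98/11*7/8 + 310 = -343/44 + 310 = 13297/44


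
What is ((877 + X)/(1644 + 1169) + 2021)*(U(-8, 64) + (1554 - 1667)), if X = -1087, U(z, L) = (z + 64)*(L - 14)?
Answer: 15275226881/2813 ≈ 5.4302e+6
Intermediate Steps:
U(z, L) = (-14 + L)*(64 + z) (U(z, L) = (64 + z)*(-14 + L) = (-14 + L)*(64 + z))
((877 + X)/(1644 + 1169) + 2021)*(U(-8, 64) + (1554 - 1667)) = ((877 - 1087)/(1644 + 1169) + 2021)*((-896 - 14*(-8) + 64*64 + 64*(-8)) + (1554 - 1667)) = (-210/2813 + 2021)*((-896 + 112 + 4096 - 512) - 113) = (-210*1/2813 + 2021)*(2800 - 113) = (-210/2813 + 2021)*2687 = (5684863/2813)*2687 = 15275226881/2813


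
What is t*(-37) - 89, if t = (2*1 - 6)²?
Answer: -681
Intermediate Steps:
t = 16 (t = (2 - 6)² = (-4)² = 16)
t*(-37) - 89 = 16*(-37) - 89 = -592 - 89 = -681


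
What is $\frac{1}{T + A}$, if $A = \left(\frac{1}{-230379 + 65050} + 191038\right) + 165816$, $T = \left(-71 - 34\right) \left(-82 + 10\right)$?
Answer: $\frac{165329}{60248202205} \approx 2.7441 \cdot 10^{-6}$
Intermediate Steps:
$T = 7560$ ($T = \left(-105\right) \left(-72\right) = 7560$)
$A = \frac{58998314965}{165329}$ ($A = \left(\frac{1}{-165329} + 191038\right) + 165816 = \left(- \frac{1}{165329} + 191038\right) + 165816 = \frac{31584121501}{165329} + 165816 = \frac{58998314965}{165329} \approx 3.5685 \cdot 10^{5}$)
$\frac{1}{T + A} = \frac{1}{7560 + \frac{58998314965}{165329}} = \frac{1}{\frac{60248202205}{165329}} = \frac{165329}{60248202205}$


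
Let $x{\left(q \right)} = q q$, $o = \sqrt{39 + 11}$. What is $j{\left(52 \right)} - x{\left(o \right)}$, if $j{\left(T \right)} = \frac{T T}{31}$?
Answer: $\frac{1154}{31} \approx 37.226$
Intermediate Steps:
$o = 5 \sqrt{2}$ ($o = \sqrt{50} = 5 \sqrt{2} \approx 7.0711$)
$j{\left(T \right)} = \frac{T^{2}}{31}$ ($j{\left(T \right)} = T^{2} \cdot \frac{1}{31} = \frac{T^{2}}{31}$)
$x{\left(q \right)} = q^{2}$
$j{\left(52 \right)} - x{\left(o \right)} = \frac{52^{2}}{31} - \left(5 \sqrt{2}\right)^{2} = \frac{1}{31} \cdot 2704 - 50 = \frac{2704}{31} - 50 = \frac{1154}{31}$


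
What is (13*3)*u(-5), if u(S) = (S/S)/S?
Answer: -39/5 ≈ -7.8000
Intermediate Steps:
u(S) = 1/S
(13*3)*u(-5) = (13*3)/(-5) = 39*(-⅕) = -39/5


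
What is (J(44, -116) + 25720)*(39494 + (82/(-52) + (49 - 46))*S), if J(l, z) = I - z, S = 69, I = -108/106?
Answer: 704752979919/689 ≈ 1.0229e+9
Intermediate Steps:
I = -54/53 (I = -108*1/106 = -54/53 ≈ -1.0189)
J(l, z) = -54/53 - z
(J(44, -116) + 25720)*(39494 + (82/(-52) + (49 - 46))*S) = ((-54/53 - 1*(-116)) + 25720)*(39494 + (82/(-52) + (49 - 46))*69) = ((-54/53 + 116) + 25720)*(39494 + (82*(-1/52) + 3)*69) = (6094/53 + 25720)*(39494 + (-41/26 + 3)*69) = 1369254*(39494 + (37/26)*69)/53 = 1369254*(39494 + 2553/26)/53 = (1369254/53)*(1029397/26) = 704752979919/689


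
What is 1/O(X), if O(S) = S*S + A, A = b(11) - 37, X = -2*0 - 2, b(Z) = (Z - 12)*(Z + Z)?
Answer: -1/55 ≈ -0.018182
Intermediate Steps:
b(Z) = 2*Z*(-12 + Z) (b(Z) = (-12 + Z)*(2*Z) = 2*Z*(-12 + Z))
X = -2 (X = 0 - 2 = -2)
A = -59 (A = 2*11*(-12 + 11) - 37 = 2*11*(-1) - 37 = -22 - 37 = -59)
O(S) = -59 + S**2 (O(S) = S*S - 59 = S**2 - 59 = -59 + S**2)
1/O(X) = 1/(-59 + (-2)**2) = 1/(-59 + 4) = 1/(-55) = -1/55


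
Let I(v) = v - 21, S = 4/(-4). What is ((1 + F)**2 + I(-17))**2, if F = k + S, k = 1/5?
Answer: 900601/625 ≈ 1441.0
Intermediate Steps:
S = -1 (S = 4*(-1/4) = -1)
I(v) = -21 + v
k = 1/5 ≈ 0.20000
F = -4/5 (F = 1/5 - 1 = -4/5 ≈ -0.80000)
((1 + F)**2 + I(-17))**2 = ((1 - 4/5)**2 + (-21 - 17))**2 = ((1/5)**2 - 38)**2 = (1/25 - 38)**2 = (-949/25)**2 = 900601/625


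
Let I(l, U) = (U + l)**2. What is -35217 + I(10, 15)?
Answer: -34592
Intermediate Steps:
-35217 + I(10, 15) = -35217 + (15 + 10)**2 = -35217 + 25**2 = -35217 + 625 = -34592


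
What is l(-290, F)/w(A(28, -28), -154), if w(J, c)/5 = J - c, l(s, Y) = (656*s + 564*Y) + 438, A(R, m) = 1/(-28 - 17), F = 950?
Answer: 3113982/6929 ≈ 449.41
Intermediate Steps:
A(R, m) = -1/45 (A(R, m) = 1/(-45) = -1/45)
l(s, Y) = 438 + 564*Y + 656*s (l(s, Y) = (564*Y + 656*s) + 438 = 438 + 564*Y + 656*s)
w(J, c) = -5*c + 5*J (w(J, c) = 5*(J - c) = -5*c + 5*J)
l(-290, F)/w(A(28, -28), -154) = (438 + 564*950 + 656*(-290))/(-5*(-154) + 5*(-1/45)) = (438 + 535800 - 190240)/(770 - ⅑) = 345998/(6929/9) = 345998*(9/6929) = 3113982/6929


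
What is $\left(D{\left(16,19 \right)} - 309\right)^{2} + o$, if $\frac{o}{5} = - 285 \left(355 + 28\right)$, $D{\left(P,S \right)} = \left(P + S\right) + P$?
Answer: $-479211$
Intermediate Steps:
$D{\left(P,S \right)} = S + 2 P$
$o = -545775$ ($o = 5 \left(- 285 \left(355 + 28\right)\right) = 5 \left(\left(-285\right) 383\right) = 5 \left(-109155\right) = -545775$)
$\left(D{\left(16,19 \right)} - 309\right)^{2} + o = \left(\left(19 + 2 \cdot 16\right) - 309\right)^{2} - 545775 = \left(\left(19 + 32\right) - 309\right)^{2} - 545775 = \left(51 - 309\right)^{2} - 545775 = \left(-258\right)^{2} - 545775 = 66564 - 545775 = -479211$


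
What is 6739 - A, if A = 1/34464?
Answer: 232252895/34464 ≈ 6739.0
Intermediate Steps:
A = 1/34464 ≈ 2.9016e-5
6739 - A = 6739 - 1*1/34464 = 6739 - 1/34464 = 232252895/34464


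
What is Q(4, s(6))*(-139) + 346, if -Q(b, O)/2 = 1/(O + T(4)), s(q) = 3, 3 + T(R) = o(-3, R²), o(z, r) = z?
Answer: 760/3 ≈ 253.33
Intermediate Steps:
T(R) = -6 (T(R) = -3 - 3 = -6)
Q(b, O) = -2/(-6 + O) (Q(b, O) = -2/(O - 6) = -2/(-6 + O))
Q(4, s(6))*(-139) + 346 = -2/(-6 + 3)*(-139) + 346 = -2/(-3)*(-139) + 346 = -2*(-⅓)*(-139) + 346 = (⅔)*(-139) + 346 = -278/3 + 346 = 760/3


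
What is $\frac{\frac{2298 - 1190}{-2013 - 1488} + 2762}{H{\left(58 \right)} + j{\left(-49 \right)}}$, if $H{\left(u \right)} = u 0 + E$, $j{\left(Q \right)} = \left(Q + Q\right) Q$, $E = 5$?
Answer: $\frac{9668654}{16829307} \approx 0.57451$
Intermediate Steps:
$j{\left(Q \right)} = 2 Q^{2}$ ($j{\left(Q \right)} = 2 Q Q = 2 Q^{2}$)
$H{\left(u \right)} = 5$ ($H{\left(u \right)} = u 0 + 5 = 0 + 5 = 5$)
$\frac{\frac{2298 - 1190}{-2013 - 1488} + 2762}{H{\left(58 \right)} + j{\left(-49 \right)}} = \frac{\frac{2298 - 1190}{-2013 - 1488} + 2762}{5 + 2 \left(-49\right)^{2}} = \frac{\frac{1108}{-3501} + 2762}{5 + 2 \cdot 2401} = \frac{1108 \left(- \frac{1}{3501}\right) + 2762}{5 + 4802} = \frac{- \frac{1108}{3501} + 2762}{4807} = \frac{9668654}{3501} \cdot \frac{1}{4807} = \frac{9668654}{16829307}$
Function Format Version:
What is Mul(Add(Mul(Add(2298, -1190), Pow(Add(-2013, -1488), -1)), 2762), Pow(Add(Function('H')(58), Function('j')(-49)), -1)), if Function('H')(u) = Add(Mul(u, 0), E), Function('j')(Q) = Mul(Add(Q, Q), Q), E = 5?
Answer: Rational(9668654, 16829307) ≈ 0.57451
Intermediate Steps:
Function('j')(Q) = Mul(2, Pow(Q, 2)) (Function('j')(Q) = Mul(Mul(2, Q), Q) = Mul(2, Pow(Q, 2)))
Function('H')(u) = 5 (Function('H')(u) = Add(Mul(u, 0), 5) = Add(0, 5) = 5)
Mul(Add(Mul(Add(2298, -1190), Pow(Add(-2013, -1488), -1)), 2762), Pow(Add(Function('H')(58), Function('j')(-49)), -1)) = Mul(Add(Mul(Add(2298, -1190), Pow(Add(-2013, -1488), -1)), 2762), Pow(Add(5, Mul(2, Pow(-49, 2))), -1)) = Mul(Add(Mul(1108, Pow(-3501, -1)), 2762), Pow(Add(5, Mul(2, 2401)), -1)) = Mul(Add(Mul(1108, Rational(-1, 3501)), 2762), Pow(Add(5, 4802), -1)) = Mul(Add(Rational(-1108, 3501), 2762), Pow(4807, -1)) = Mul(Rational(9668654, 3501), Rational(1, 4807)) = Rational(9668654, 16829307)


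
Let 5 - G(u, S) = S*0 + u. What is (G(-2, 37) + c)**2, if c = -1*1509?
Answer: 2256004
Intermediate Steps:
G(u, S) = 5 - u (G(u, S) = 5 - (S*0 + u) = 5 - (0 + u) = 5 - u)
c = -1509
(G(-2, 37) + c)**2 = ((5 - 1*(-2)) - 1509)**2 = ((5 + 2) - 1509)**2 = (7 - 1509)**2 = (-1502)**2 = 2256004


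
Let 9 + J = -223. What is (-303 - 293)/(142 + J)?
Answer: 298/45 ≈ 6.6222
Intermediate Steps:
J = -232 (J = -9 - 223 = -232)
(-303 - 293)/(142 + J) = (-303 - 293)/(142 - 232) = -596/(-90) = -596*(-1/90) = 298/45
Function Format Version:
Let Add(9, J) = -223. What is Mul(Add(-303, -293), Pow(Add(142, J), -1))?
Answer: Rational(298, 45) ≈ 6.6222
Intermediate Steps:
J = -232 (J = Add(-9, -223) = -232)
Mul(Add(-303, -293), Pow(Add(142, J), -1)) = Mul(Add(-303, -293), Pow(Add(142, -232), -1)) = Mul(-596, Pow(-90, -1)) = Mul(-596, Rational(-1, 90)) = Rational(298, 45)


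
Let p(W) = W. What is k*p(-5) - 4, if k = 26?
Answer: -134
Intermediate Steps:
k*p(-5) - 4 = 26*(-5) - 4 = -130 - 4 = -134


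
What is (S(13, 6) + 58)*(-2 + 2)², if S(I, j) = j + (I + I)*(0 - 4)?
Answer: 0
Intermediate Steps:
S(I, j) = j - 8*I (S(I, j) = j + (2*I)*(-4) = j - 8*I)
(S(13, 6) + 58)*(-2 + 2)² = ((6 - 8*13) + 58)*(-2 + 2)² = ((6 - 104) + 58)*0² = (-98 + 58)*0 = -40*0 = 0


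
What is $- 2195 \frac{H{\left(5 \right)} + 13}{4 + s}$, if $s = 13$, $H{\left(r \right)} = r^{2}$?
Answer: $- \frac{83410}{17} \approx -4906.5$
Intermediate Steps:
$- 2195 \frac{H{\left(5 \right)} + 13}{4 + s} = - 2195 \frac{5^{2} + 13}{4 + 13} = - 2195 \frac{25 + 13}{17} = - 2195 \cdot 38 \cdot \frac{1}{17} = \left(-2195\right) \frac{38}{17} = - \frac{83410}{17}$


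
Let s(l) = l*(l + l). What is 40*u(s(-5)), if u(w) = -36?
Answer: -1440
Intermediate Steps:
s(l) = 2*l**2 (s(l) = l*(2*l) = 2*l**2)
40*u(s(-5)) = 40*(-36) = -1440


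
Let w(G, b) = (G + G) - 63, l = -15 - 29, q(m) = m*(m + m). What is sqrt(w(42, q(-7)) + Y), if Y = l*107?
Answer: I*sqrt(4687) ≈ 68.462*I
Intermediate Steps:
q(m) = 2*m**2 (q(m) = m*(2*m) = 2*m**2)
l = -44
w(G, b) = -63 + 2*G (w(G, b) = 2*G - 63 = -63 + 2*G)
Y = -4708 (Y = -44*107 = -4708)
sqrt(w(42, q(-7)) + Y) = sqrt((-63 + 2*42) - 4708) = sqrt((-63 + 84) - 4708) = sqrt(21 - 4708) = sqrt(-4687) = I*sqrt(4687)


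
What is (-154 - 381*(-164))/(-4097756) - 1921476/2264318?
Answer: -2003718687199/2319655667602 ≈ -0.86380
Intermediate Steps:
(-154 - 381*(-164))/(-4097756) - 1921476/2264318 = (-154 + 62484)*(-1/4097756) - 1921476*1/2264318 = 62330*(-1/4097756) - 960738/1132159 = -31165/2048878 - 960738/1132159 = -2003718687199/2319655667602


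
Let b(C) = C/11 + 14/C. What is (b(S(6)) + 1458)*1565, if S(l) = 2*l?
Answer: 150830005/66 ≈ 2.2853e+6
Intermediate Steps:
b(C) = 14/C + C/11 (b(C) = C*(1/11) + 14/C = C/11 + 14/C = 14/C + C/11)
(b(S(6)) + 1458)*1565 = ((14/((2*6)) + (2*6)/11) + 1458)*1565 = ((14/12 + (1/11)*12) + 1458)*1565 = ((14*(1/12) + 12/11) + 1458)*1565 = ((7/6 + 12/11) + 1458)*1565 = (149/66 + 1458)*1565 = (96377/66)*1565 = 150830005/66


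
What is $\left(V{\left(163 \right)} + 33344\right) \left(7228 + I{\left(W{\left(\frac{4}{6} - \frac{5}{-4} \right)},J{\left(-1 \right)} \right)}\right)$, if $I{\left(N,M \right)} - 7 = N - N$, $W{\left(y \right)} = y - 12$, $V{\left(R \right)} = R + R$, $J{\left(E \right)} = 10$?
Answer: $243602450$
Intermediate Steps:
$V{\left(R \right)} = 2 R$
$W{\left(y \right)} = -12 + y$ ($W{\left(y \right)} = y - 12 = -12 + y$)
$I{\left(N,M \right)} = 7$ ($I{\left(N,M \right)} = 7 + \left(N - N\right) = 7 + 0 = 7$)
$\left(V{\left(163 \right)} + 33344\right) \left(7228 + I{\left(W{\left(\frac{4}{6} - \frac{5}{-4} \right)},J{\left(-1 \right)} \right)}\right) = \left(2 \cdot 163 + 33344\right) \left(7228 + 7\right) = \left(326 + 33344\right) 7235 = 33670 \cdot 7235 = 243602450$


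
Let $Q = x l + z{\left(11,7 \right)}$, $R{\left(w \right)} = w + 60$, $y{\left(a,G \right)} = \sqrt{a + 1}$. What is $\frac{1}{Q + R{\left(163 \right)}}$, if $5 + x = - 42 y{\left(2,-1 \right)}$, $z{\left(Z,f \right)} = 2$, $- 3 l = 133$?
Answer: $- \frac{1005}{22953647} + \frac{8379 \sqrt{3}}{45907294} \approx 0.00027235$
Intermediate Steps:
$l = - \frac{133}{3}$ ($l = \left(- \frac{1}{3}\right) 133 = - \frac{133}{3} \approx -44.333$)
$y{\left(a,G \right)} = \sqrt{1 + a}$
$R{\left(w \right)} = 60 + w$
$x = -5 - 42 \sqrt{3}$ ($x = -5 - 42 \sqrt{1 + 2} = -5 - 42 \sqrt{3} \approx -77.746$)
$Q = \frac{671}{3} + 1862 \sqrt{3}$ ($Q = \left(-5 - 42 \sqrt{3}\right) \left(- \frac{133}{3}\right) + 2 = \left(\frac{665}{3} + 1862 \sqrt{3}\right) + 2 = \frac{671}{3} + 1862 \sqrt{3} \approx 3448.7$)
$\frac{1}{Q + R{\left(163 \right)}} = \frac{1}{\left(\frac{671}{3} + 1862 \sqrt{3}\right) + \left(60 + 163\right)} = \frac{1}{\left(\frac{671}{3} + 1862 \sqrt{3}\right) + 223} = \frac{1}{\frac{1340}{3} + 1862 \sqrt{3}}$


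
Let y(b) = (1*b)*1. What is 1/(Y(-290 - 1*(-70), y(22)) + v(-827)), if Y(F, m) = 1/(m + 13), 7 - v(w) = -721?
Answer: 35/25481 ≈ 0.0013736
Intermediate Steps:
v(w) = 728 (v(w) = 7 - 1*(-721) = 7 + 721 = 728)
y(b) = b (y(b) = b*1 = b)
Y(F, m) = 1/(13 + m)
1/(Y(-290 - 1*(-70), y(22)) + v(-827)) = 1/(1/(13 + 22) + 728) = 1/(1/35 + 728) = 1/(25481/35) = 35/25481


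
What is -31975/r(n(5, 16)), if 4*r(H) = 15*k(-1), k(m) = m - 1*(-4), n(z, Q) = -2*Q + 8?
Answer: -25580/9 ≈ -2842.2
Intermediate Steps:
n(z, Q) = 8 - 2*Q
k(m) = 4 + m (k(m) = m + 4 = 4 + m)
r(H) = 45/4 (r(H) = (15*(4 - 1))/4 = (15*3)/4 = (¼)*45 = 45/4)
-31975/r(n(5, 16)) = -31975/45/4 = -31975*4/45 = -25580/9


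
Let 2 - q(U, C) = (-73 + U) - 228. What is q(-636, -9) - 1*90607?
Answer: -89668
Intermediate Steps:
q(U, C) = 303 - U (q(U, C) = 2 - ((-73 + U) - 228) = 2 - (-301 + U) = 2 + (301 - U) = 303 - U)
q(-636, -9) - 1*90607 = (303 - 1*(-636)) - 1*90607 = (303 + 636) - 90607 = 939 - 90607 = -89668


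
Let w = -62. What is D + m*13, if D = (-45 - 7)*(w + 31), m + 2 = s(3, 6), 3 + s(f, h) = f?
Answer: 1586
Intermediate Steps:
s(f, h) = -3 + f
m = -2 (m = -2 + (-3 + 3) = -2 + 0 = -2)
D = 1612 (D = (-45 - 7)*(-62 + 31) = -52*(-31) = 1612)
D + m*13 = 1612 - 2*13 = 1612 - 26 = 1586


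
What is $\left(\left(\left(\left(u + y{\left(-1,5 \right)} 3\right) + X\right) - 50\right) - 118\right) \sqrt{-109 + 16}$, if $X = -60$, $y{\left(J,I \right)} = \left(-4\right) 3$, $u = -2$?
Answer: $- 266 i \sqrt{93} \approx - 2565.2 i$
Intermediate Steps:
$y{\left(J,I \right)} = -12$
$\left(\left(\left(\left(u + y{\left(-1,5 \right)} 3\right) + X\right) - 50\right) - 118\right) \sqrt{-109 + 16} = \left(\left(\left(\left(-2 - 36\right) - 60\right) - 50\right) - 118\right) \sqrt{-109 + 16} = \left(\left(\left(\left(-2 - 36\right) - 60\right) - 50\right) - 118\right) \sqrt{-93} = \left(\left(\left(-38 - 60\right) - 50\right) - 118\right) i \sqrt{93} = \left(\left(-98 - 50\right) - 118\right) i \sqrt{93} = \left(-148 - 118\right) i \sqrt{93} = - 266 i \sqrt{93}$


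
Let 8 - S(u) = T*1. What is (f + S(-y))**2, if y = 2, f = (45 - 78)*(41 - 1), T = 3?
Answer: 1729225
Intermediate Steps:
f = -1320 (f = -33*40 = -1320)
S(u) = 5 (S(u) = 8 - 3 = 5)
(f + S(-y))**2 = (-1320 + 5)**2 = (-1315)**2 = 1729225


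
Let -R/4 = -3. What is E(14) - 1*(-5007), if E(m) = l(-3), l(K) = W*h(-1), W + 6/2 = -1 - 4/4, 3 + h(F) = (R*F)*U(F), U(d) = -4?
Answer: 4782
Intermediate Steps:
R = 12 (R = -4*(-3) = 12)
h(F) = -3 - 48*F (h(F) = -3 + (12*F)*(-4) = -3 - 48*F)
W = -5 (W = -3 + (-1 - 4/4) = -3 + (-1 - 2*½) = -3 + (-1 - 1) = -3 - 2 = -5)
l(K) = -225 (l(K) = -5*(-3 - 48*(-1)) = -5*(-3 + 48) = -5*45 = -225)
E(m) = -225
E(14) - 1*(-5007) = -225 - 1*(-5007) = -225 + 5007 = 4782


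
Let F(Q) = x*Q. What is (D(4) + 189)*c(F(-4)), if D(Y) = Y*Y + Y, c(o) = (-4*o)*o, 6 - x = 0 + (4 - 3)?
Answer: -334400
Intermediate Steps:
x = 5 (x = 6 - (0 + (4 - 3)) = 6 - (0 + 1) = 6 - 1*1 = 6 - 1 = 5)
F(Q) = 5*Q
c(o) = -4*o**2
D(Y) = Y + Y**2 (D(Y) = Y**2 + Y = Y + Y**2)
(D(4) + 189)*c(F(-4)) = (4*(1 + 4) + 189)*(-4*(5*(-4))**2) = (4*5 + 189)*(-4*(-20)**2) = (20 + 189)*(-4*400) = 209*(-1600) = -334400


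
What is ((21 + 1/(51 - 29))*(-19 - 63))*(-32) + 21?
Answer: 607687/11 ≈ 55244.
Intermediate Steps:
((21 + 1/(51 - 29))*(-19 - 63))*(-32) + 21 = ((21 + 1/22)*(-82))*(-32) + 21 = ((463/22)*(-82))*(-32) + 21 = -18983/11*(-32) + 21 = 607456/11 + 21 = 607687/11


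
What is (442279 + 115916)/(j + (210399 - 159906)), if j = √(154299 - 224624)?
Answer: 2562267285/231783034 - 253725*I*√2813/231783034 ≈ 11.055 - 0.058059*I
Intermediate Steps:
j = 5*I*√2813 (j = √(-70325) = 5*I*√2813 ≈ 265.19*I)
(442279 + 115916)/(j + (210399 - 159906)) = (442279 + 115916)/(5*I*√2813 + (210399 - 159906)) = 558195/(5*I*√2813 + 50493) = 558195/(50493 + 5*I*√2813)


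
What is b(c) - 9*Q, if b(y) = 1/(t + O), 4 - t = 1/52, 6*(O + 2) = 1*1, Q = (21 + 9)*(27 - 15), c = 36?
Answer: -1085244/335 ≈ -3239.5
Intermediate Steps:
Q = 360 (Q = 30*12 = 360)
O = -11/6 (O = -2 + (1*1)/6 = -2 + (⅙)*1 = -2 + ⅙ = -11/6 ≈ -1.8333)
t = 207/52 (t = 4 - 1/52 = 207/52 ≈ 3.9808)
b(y) = 156/335 (b(y) = 1/(207/52 - 11/6) = 1/(335/156) = 156/335)
b(c) - 9*Q = 156/335 - 9*360 = 156/335 - 3240 = -1085244/335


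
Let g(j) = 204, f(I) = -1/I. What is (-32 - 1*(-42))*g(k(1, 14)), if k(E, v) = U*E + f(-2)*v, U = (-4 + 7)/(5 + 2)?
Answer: 2040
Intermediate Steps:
U = 3/7 ≈ 0.42857
k(E, v) = v/2 + 3*E/7 (k(E, v) = 3*E/7 + (-1/(-2))*v = 3*E/7 + (-1*(-½))*v = 3*E/7 + v/2 = v/2 + 3*E/7)
(-32 - 1*(-42))*g(k(1, 14)) = (-32 - 1*(-42))*204 = (-32 + 42)*204 = 10*204 = 2040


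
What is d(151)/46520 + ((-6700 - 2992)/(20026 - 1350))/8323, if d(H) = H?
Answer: 5755155177/1807771247240 ≈ 0.0031836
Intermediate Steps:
d(151)/46520 + ((-6700 - 2992)/(20026 - 1350))/8323 = 151/46520 + ((-6700 - 2992)/(20026 - 1350))/8323 = 151*(1/46520) - 9692/18676*(1/8323) = 151/46520 - 9692*1/18676*(1/8323) = 151/46520 - 2423/4669*1/8323 = 151/46520 - 2423/38860087 = 5755155177/1807771247240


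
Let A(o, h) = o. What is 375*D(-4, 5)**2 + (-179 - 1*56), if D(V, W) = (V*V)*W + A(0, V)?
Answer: 2399765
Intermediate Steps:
D(V, W) = W*V**2 (D(V, W) = (V*V)*W + 0 = V**2*W + 0 = W*V**2 + 0 = W*V**2)
375*D(-4, 5)**2 + (-179 - 1*56) = 375*(5*(-4)**2)**2 + (-179 - 1*56) = 375*(5*16)**2 + (-179 - 56) = 375*80**2 - 235 = 375*6400 - 235 = 2400000 - 235 = 2399765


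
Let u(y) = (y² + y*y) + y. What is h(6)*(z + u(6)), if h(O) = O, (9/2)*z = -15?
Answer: 448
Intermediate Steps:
z = -10/3 (z = (2/9)*(-15) = -10/3 ≈ -3.3333)
u(y) = y + 2*y² (u(y) = (y² + y²) + y = 2*y² + y = y + 2*y²)
h(6)*(z + u(6)) = 6*(-10/3 + 6*(1 + 2*6)) = 6*(-10/3 + 6*(1 + 12)) = 6*(-10/3 + 6*13) = 6*(-10/3 + 78) = 6*(224/3) = 448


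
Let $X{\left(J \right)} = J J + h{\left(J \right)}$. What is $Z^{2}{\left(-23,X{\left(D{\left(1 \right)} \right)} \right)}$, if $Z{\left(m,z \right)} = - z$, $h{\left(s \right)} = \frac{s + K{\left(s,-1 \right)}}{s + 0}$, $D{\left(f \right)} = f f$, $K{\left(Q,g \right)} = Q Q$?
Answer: $9$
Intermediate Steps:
$K{\left(Q,g \right)} = Q^{2}$
$D{\left(f \right)} = f^{2}$
$h{\left(s \right)} = \frac{s + s^{2}}{s}$ ($h{\left(s \right)} = \frac{s + s^{2}}{s + 0} = \frac{s + s^{2}}{s}$)
$X{\left(J \right)} = 1 + J + J^{2}$ ($X{\left(J \right)} = J J + \left(1 + J\right) = J^{2} + \left(1 + J\right) = 1 + J + J^{2}$)
$Z^{2}{\left(-23,X{\left(D{\left(1 \right)} \right)} \right)} = \left(- (1 + 1^{2} + \left(1^{2}\right)^{2})\right)^{2} = \left(- (1 + 1 + 1^{2})\right)^{2} = \left(- (1 + 1 + 1)\right)^{2} = \left(\left(-1\right) 3\right)^{2} = \left(-3\right)^{2} = 9$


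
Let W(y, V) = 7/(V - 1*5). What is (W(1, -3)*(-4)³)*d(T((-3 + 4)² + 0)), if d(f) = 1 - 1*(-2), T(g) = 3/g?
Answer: 168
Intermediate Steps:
W(y, V) = 7/(-5 + V) (W(y, V) = 7/(V - 5) = 7/(-5 + V))
d(f) = 3 (d(f) = 1 + 2 = 3)
(W(1, -3)*(-4)³)*d(T((-3 + 4)² + 0)) = ((7/(-5 - 3))*(-4)³)*3 = ((7/(-8))*(-64))*3 = ((7*(-⅛))*(-64))*3 = -7/8*(-64)*3 = 56*3 = 168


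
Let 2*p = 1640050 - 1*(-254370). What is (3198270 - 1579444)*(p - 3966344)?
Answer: -4887452616684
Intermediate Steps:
p = 947210 (p = (1640050 - 1*(-254370))/2 = (1640050 + 254370)/2 = (½)*1894420 = 947210)
(3198270 - 1579444)*(p - 3966344) = (3198270 - 1579444)*(947210 - 3966344) = 1618826*(-3019134) = -4887452616684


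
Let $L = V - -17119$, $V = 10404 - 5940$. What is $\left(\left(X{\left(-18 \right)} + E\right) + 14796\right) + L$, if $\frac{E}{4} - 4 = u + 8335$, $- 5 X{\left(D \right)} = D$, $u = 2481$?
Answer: $\frac{398313}{5} \approx 79663.0$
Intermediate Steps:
$V = 4464$ ($V = 10404 - 5940 = 4464$)
$X{\left(D \right)} = - \frac{D}{5}$
$E = 43280$ ($E = 16 + 4 \left(2481 + 8335\right) = 16 + 4 \cdot 10816 = 16 + 43264 = 43280$)
$L = 21583$ ($L = 4464 - -17119 = 4464 + 17119 = 21583$)
$\left(\left(X{\left(-18 \right)} + E\right) + 14796\right) + L = \left(\left(\left(- \frac{1}{5}\right) \left(-18\right) + 43280\right) + 14796\right) + 21583 = \left(\left(\frac{18}{5} + 43280\right) + 14796\right) + 21583 = \left(\frac{216418}{5} + 14796\right) + 21583 = \frac{290398}{5} + 21583 = \frac{398313}{5}$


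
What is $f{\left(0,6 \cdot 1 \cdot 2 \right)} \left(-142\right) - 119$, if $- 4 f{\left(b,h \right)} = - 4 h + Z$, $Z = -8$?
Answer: $-2107$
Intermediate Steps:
$f{\left(b,h \right)} = 2 + h$ ($f{\left(b,h \right)} = - \frac{- 4 h - 8}{4} = - \frac{-8 - 4 h}{4} = 2 + h$)
$f{\left(0,6 \cdot 1 \cdot 2 \right)} \left(-142\right) - 119 = \left(2 + 6 \cdot 1 \cdot 2\right) \left(-142\right) - 119 = \left(2 + 6 \cdot 2\right) \left(-142\right) - 119 = \left(2 + 12\right) \left(-142\right) - 119 = 14 \left(-142\right) - 119 = -1988 - 119 = -2107$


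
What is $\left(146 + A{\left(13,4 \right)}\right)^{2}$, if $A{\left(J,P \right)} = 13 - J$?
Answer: $21316$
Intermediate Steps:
$\left(146 + A{\left(13,4 \right)}\right)^{2} = \left(146 + \left(13 - 13\right)\right)^{2} = \left(146 + 0\right)^{2} = 146^{2} = 21316$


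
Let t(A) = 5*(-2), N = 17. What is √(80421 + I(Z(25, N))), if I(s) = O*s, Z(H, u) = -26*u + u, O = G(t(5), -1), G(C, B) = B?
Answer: √80846 ≈ 284.33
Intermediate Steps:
t(A) = -10
O = -1
Z(H, u) = -25*u
I(s) = -s
√(80421 + I(Z(25, N))) = √(80421 - (-25)*17) = √(80421 - 1*(-425)) = √(80421 + 425) = √80846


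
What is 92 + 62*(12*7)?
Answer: 5300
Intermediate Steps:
92 + 62*(12*7) = 92 + 62*84 = 92 + 5208 = 5300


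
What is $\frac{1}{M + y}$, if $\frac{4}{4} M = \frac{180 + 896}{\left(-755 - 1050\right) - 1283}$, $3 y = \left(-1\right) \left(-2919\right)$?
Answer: $\frac{772}{750887} \approx 0.0010281$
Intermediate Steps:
$y = 973$ ($y = \frac{\left(-1\right) \left(-2919\right)}{3} = \frac{1}{3} \cdot 2919 = 973$)
$M = - \frac{269}{772}$ ($M = \frac{180 + 896}{\left(-755 - 1050\right) - 1283} = \frac{1076}{-1805 - 1283} = \frac{1076}{-3088} = 1076 \left(- \frac{1}{3088}\right) = - \frac{269}{772} \approx -0.34845$)
$\frac{1}{M + y} = \frac{1}{- \frac{269}{772} + 973} = \frac{1}{\frac{750887}{772}} = \frac{772}{750887}$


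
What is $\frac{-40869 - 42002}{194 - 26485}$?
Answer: $\frac{82871}{26291} \approx 3.1521$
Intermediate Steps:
$\frac{-40869 - 42002}{194 - 26485} = - \frac{82871}{-26291} = \left(-82871\right) \left(- \frac{1}{26291}\right) = \frac{82871}{26291}$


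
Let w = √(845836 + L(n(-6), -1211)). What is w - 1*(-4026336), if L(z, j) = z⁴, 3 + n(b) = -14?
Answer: 4026336 + √929357 ≈ 4.0273e+6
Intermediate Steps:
n(b) = -17 (n(b) = -3 - 14 = -17)
w = √929357 (w = √(845836 + (-17)⁴) = √(845836 + 83521) = √929357 ≈ 964.03)
w - 1*(-4026336) = √929357 - 1*(-4026336) = √929357 + 4026336 = 4026336 + √929357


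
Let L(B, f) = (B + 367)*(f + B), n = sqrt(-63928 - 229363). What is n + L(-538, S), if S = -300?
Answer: 143298 + I*sqrt(293291) ≈ 1.433e+5 + 541.56*I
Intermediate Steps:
n = I*sqrt(293291) (n = sqrt(-293291) = I*sqrt(293291) ≈ 541.56*I)
L(B, f) = (367 + B)*(B + f)
n + L(-538, S) = I*sqrt(293291) + ((-538)**2 + 367*(-538) + 367*(-300) - 538*(-300)) = I*sqrt(293291) + (289444 - 197446 - 110100 + 161400) = I*sqrt(293291) + 143298 = 143298 + I*sqrt(293291)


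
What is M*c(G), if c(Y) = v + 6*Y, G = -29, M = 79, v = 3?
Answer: -13509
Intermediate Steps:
c(Y) = 3 + 6*Y
M*c(G) = 79*(3 + 6*(-29)) = 79*(3 - 174) = 79*(-171) = -13509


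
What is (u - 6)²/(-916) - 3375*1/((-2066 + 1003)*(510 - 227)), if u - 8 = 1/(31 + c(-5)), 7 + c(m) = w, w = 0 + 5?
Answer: 1552765751/231745425124 ≈ 0.0067003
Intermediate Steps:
w = 5
c(m) = -2 (c(m) = -7 + 5 = -2)
u = 233/29 (u = 8 + 1/(31 - 2) = 8 + 1/29 = 233/29 ≈ 8.0345)
(u - 6)²/(-916) - 3375*1/((-2066 + 1003)*(510 - 227)) = (233/29 - 6)²/(-916) - 3375*1/((-2066 + 1003)*(510 - 227)) = (59/29)²*(-1/916) - 3375/((-1063*283)) = (3481/841)*(-1/916) - 3375/(-300829) = -3481/770356 - 3375*(-1/300829) = -3481/770356 + 3375/300829 = 1552765751/231745425124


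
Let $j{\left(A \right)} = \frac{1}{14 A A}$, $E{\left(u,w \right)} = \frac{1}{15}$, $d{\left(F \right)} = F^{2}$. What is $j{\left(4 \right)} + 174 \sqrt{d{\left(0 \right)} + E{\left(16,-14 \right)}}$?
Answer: $\frac{1}{224} + \frac{58 \sqrt{15}}{5} \approx 44.931$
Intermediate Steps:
$E{\left(u,w \right)} = \frac{1}{15}$
$j{\left(A \right)} = \frac{1}{14 A^{2}}$ ($j{\left(A \right)} = \frac{\frac{1}{14} \frac{1}{A}}{A} = \frac{1}{14 A^{2}}$)
$j{\left(4 \right)} + 174 \sqrt{d{\left(0 \right)} + E{\left(16,-14 \right)}} = \frac{1}{14 \cdot 16} + 174 \sqrt{0^{2} + \frac{1}{15}} = \frac{1}{14} \cdot \frac{1}{16} + 174 \sqrt{0 + \frac{1}{15}} = \frac{1}{224} + \frac{174}{\sqrt{15}} = \frac{1}{224} + 174 \frac{\sqrt{15}}{15} = \frac{1}{224} + \frac{58 \sqrt{15}}{5}$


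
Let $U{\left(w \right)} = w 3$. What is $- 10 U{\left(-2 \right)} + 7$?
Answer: $67$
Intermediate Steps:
$U{\left(w \right)} = 3 w$
$- 10 U{\left(-2 \right)} + 7 = - 10 \cdot 3 \left(-2\right) + 7 = \left(-10\right) \left(-6\right) + 7 = 60 + 7 = 67$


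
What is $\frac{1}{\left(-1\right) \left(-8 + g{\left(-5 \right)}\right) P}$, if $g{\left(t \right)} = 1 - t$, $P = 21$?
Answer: $\frac{1}{42} \approx 0.02381$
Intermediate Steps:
$\frac{1}{\left(-1\right) \left(-8 + g{\left(-5 \right)}\right) P} = \frac{1}{\left(-1\right) \left(-8 + \left(1 - -5\right)\right) 21} = \frac{1}{\left(-1\right) \left(-8 + \left(1 + 5\right)\right) 21} = \frac{1}{\left(-1\right) \left(-8 + 6\right) 21} = \frac{1}{\left(-1\right) \left(\left(-2\right) 21\right)} = \frac{1}{\left(-1\right) \left(-42\right)} = \frac{1}{42}$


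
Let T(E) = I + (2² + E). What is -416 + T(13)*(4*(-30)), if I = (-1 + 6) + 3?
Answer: -3416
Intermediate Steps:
I = 8 (I = 5 + 3 = 8)
T(E) = 12 + E (T(E) = 8 + (2² + E) = 8 + (4 + E) = 12 + E)
-416 + T(13)*(4*(-30)) = -416 + (12 + 13)*(4*(-30)) = -416 + 25*(-120) = -416 - 3000 = -3416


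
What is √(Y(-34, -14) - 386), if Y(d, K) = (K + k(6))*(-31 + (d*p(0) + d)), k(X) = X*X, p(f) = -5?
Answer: 2*√481 ≈ 43.863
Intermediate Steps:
k(X) = X²
Y(d, K) = (-31 - 4*d)*(36 + K) (Y(d, K) = (K + 6²)*(-31 + (d*(-5) + d)) = (K + 36)*(-31 + (-5*d + d)) = (36 + K)*(-31 - 4*d) = (-31 - 4*d)*(36 + K))
√(Y(-34, -14) - 386) = √((-1116 - 144*(-34) - 31*(-14) - 4*(-14)*(-34)) - 386) = √((-1116 + 4896 + 434 - 1904) - 386) = √(2310 - 386) = √1924 = 2*√481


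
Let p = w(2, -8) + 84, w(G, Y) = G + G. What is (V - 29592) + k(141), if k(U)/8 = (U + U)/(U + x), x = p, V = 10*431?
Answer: -5787322/229 ≈ -25272.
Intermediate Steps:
w(G, Y) = 2*G
V = 4310
p = 88 (p = 2*2 + 84 = 4 + 84 = 88)
x = 88
k(U) = 16*U/(88 + U) (k(U) = 8*((U + U)/(U + 88)) = 8*((2*U)/(88 + U)) = 8*(2*U/(88 + U)) = 16*U/(88 + U))
(V - 29592) + k(141) = (4310 - 29592) + 16*141/(88 + 141) = -25282 + 16*141/229 = -25282 + 16*141*(1/229) = -25282 + 2256/229 = -5787322/229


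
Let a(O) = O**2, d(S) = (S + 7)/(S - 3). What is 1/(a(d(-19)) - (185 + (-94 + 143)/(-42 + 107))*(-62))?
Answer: 7865/90581488 ≈ 8.6828e-5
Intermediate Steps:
d(S) = (7 + S)/(-3 + S)
1/(a(d(-19)) - (185 + (-94 + 143)/(-42 + 107))*(-62)) = 1/(((7 - 19)/(-3 - 19))**2 - (185 + (-94 + 143)/(-42 + 107))*(-62)) = 1/((-12/(-22))**2 - (185 + 49/65)*(-62)) = 1/((-1/22*(-12))**2 - (185 + 49*(1/65))*(-62)) = 1/((6/11)**2 - (185 + 49/65)*(-62)) = 1/(36/121 - 12074*(-62)/65) = 1/(36/121 - 1*(-748588/65)) = 1/(36/121 + 748588/65) = 1/(90581488/7865) = 7865/90581488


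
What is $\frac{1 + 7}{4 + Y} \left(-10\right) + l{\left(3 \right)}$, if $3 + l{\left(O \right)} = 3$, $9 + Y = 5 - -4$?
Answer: $-20$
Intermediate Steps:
$Y = 0$ ($Y = -9 + \left(5 - -4\right) = -9 + \left(5 + 4\right) = -9 + 9 = 0$)
$l{\left(O \right)} = 0$ ($l{\left(O \right)} = -3 + 3 = 0$)
$\frac{1 + 7}{4 + Y} \left(-10\right) + l{\left(3 \right)} = \frac{1 + 7}{4 + 0} \left(-10\right) + 0 = \frac{8}{4} \left(-10\right) + 0 = 8 \cdot \frac{1}{4} \left(-10\right) + 0 = 2 \left(-10\right) + 0 = -20 + 0 = -20$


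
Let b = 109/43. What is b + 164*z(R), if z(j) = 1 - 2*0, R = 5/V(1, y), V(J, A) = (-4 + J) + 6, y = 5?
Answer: 7161/43 ≈ 166.53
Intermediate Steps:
V(J, A) = 2 + J
b = 109/43 (b = 109*(1/43) = 109/43 ≈ 2.5349)
R = 5/3 (R = 5/(2 + 1) = 5/3 ≈ 1.6667)
z(j) = 1 (z(j) = 1 + 0 = 1)
b + 164*z(R) = 109/43 + 164*1 = 109/43 + 164 = 7161/43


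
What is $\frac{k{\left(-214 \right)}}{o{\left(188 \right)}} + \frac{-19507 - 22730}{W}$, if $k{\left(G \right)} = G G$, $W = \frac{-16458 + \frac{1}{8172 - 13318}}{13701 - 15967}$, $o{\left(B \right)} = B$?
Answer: $- \frac{22178731659023}{3980564843} \approx -5571.8$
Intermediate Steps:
$W = \frac{84692869}{11660836}$ ($W = \frac{-16458 + \frac{1}{-5146}}{-2266} = \left(-16458 - \frac{1}{5146}\right) \left(- \frac{1}{2266}\right) = \left(- \frac{84692869}{5146}\right) \left(- \frac{1}{2266}\right) = \frac{84692869}{11660836} \approx 7.263$)
$k{\left(G \right)} = G^{2}$
$\frac{k{\left(-214 \right)}}{o{\left(188 \right)}} + \frac{-19507 - 22730}{W} = \frac{\left(-214\right)^{2}}{188} + \frac{-19507 - 22730}{\frac{84692869}{11660836}} = 45796 \cdot \frac{1}{188} - \frac{492518730132}{84692869} = \frac{11449}{47} - \frac{492518730132}{84692869} = - \frac{22178731659023}{3980564843}$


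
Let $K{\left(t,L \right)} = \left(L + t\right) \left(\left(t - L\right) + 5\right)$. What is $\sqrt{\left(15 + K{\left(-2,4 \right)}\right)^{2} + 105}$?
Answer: $\sqrt{274} \approx 16.553$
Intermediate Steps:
$K{\left(t,L \right)} = \left(L + t\right) \left(5 + t - L\right)$
$\sqrt{\left(15 + K{\left(-2,4 \right)}\right)^{2} + 105} = \sqrt{\left(15 + \left(\left(-2\right)^{2} - 4^{2} + 5 \cdot 4 + 5 \left(-2\right)\right)\right)^{2} + 105} = \sqrt{\left(15 + \left(4 - 16 + 20 - 10\right)\right)^{2} + 105} = \sqrt{\left(15 - 2\right)^{2} + 105} = \sqrt{13^{2} + 105} = \sqrt{169 + 105} = \sqrt{274}$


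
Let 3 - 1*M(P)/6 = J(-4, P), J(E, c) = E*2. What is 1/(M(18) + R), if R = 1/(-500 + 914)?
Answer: 414/27325 ≈ 0.015151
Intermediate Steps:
J(E, c) = 2*E
R = 1/414 ≈ 0.0024155
M(P) = 66 (M(P) = 18 - 12*(-4) = 18 - 6*(-8) = 18 + 48 = 66)
1/(M(18) + R) = 1/(66 + 1/414) = 1/(27325/414) = 414/27325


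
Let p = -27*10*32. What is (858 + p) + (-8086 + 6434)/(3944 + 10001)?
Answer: -108521642/13945 ≈ -7782.1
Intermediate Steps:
p = -8640 (p = -270*32 = -8640)
(858 + p) + (-8086 + 6434)/(3944 + 10001) = (858 - 8640) + (-8086 + 6434)/(3944 + 10001) = -7782 - 1652/13945 = -108521642/13945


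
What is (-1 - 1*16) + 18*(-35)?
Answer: -647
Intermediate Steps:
(-1 - 1*16) + 18*(-35) = (-1 - 16) - 630 = -17 - 630 = -647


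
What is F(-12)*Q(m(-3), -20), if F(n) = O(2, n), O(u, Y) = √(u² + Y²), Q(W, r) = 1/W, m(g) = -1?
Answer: -2*√37 ≈ -12.166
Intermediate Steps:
O(u, Y) = √(Y² + u²)
F(n) = √(4 + n²) (F(n) = √(n² + 2²) = √(n² + 4) = √(4 + n²))
F(-12)*Q(m(-3), -20) = √(4 + (-12)²)/(-1) = √(4 + 144)*(-1) = √148*(-1) = (2*√37)*(-1) = -2*√37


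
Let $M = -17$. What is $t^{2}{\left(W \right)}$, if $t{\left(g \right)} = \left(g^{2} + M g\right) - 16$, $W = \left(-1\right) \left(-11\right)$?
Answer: $6724$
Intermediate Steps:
$W = 11$
$t{\left(g \right)} = -16 + g^{2} - 17 g$ ($t{\left(g \right)} = \left(g^{2} - 17 g\right) - 16 = -16 + g^{2} - 17 g$)
$t^{2}{\left(W \right)} = \left(-16 + 11^{2} - 187\right)^{2} = \left(-16 + 121 - 187\right)^{2} = \left(-82\right)^{2} = 6724$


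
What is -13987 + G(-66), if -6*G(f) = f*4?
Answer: -13943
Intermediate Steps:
G(f) = -2*f/3 (G(f) = -f*4/6 = -2*f/3)
-13987 + G(-66) = -13987 - ⅔*(-66) = -13987 + 44 = -13943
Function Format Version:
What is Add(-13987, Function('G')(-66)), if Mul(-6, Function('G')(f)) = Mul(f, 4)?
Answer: -13943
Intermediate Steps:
Function('G')(f) = Mul(Rational(-2, 3), f) (Function('G')(f) = Mul(Rational(-1, 6), Mul(f, 4)) = Mul(Rational(-1, 6), Mul(4, f)) = Mul(Rational(-2, 3), f))
Add(-13987, Function('G')(-66)) = Add(-13987, Mul(Rational(-2, 3), -66)) = Add(-13987, 44) = -13943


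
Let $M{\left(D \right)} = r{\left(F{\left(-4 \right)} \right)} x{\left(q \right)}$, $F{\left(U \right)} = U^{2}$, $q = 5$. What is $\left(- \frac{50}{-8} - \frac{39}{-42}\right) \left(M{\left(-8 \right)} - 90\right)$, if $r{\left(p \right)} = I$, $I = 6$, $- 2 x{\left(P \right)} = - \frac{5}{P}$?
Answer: $- \frac{17487}{28} \approx -624.54$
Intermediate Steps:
$x{\left(P \right)} = \frac{5}{2 P}$ ($x{\left(P \right)} = - \frac{\left(-5\right) \frac{1}{P}}{2} = \frac{5}{2 P}$)
$r{\left(p \right)} = 6$
$M{\left(D \right)} = 3$ ($M{\left(D \right)} = 6 \frac{5}{2 \cdot 5} = 6 \cdot \frac{5}{2} \cdot \frac{1}{5} = 6 \cdot \frac{1}{2} = 3$)
$\left(- \frac{50}{-8} - \frac{39}{-42}\right) \left(M{\left(-8 \right)} - 90\right) = \left(- \frac{50}{-8} - \frac{39}{-42}\right) \left(3 - 90\right) = \left(\left(-50\right) \left(- \frac{1}{8}\right) - - \frac{13}{14}\right) \left(-87\right) = \left(\frac{25}{4} + \frac{13}{14}\right) \left(-87\right) = \frac{201}{28} \left(-87\right) = - \frac{17487}{28}$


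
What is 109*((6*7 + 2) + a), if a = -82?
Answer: -4142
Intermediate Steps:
109*((6*7 + 2) + a) = 109*((6*7 + 2) - 82) = 109*((42 + 2) - 82) = 109*(44 - 82) = 109*(-38) = -4142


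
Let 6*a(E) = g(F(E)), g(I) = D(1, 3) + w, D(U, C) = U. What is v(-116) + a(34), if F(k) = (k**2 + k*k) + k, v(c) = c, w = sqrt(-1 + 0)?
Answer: -695/6 + I/6 ≈ -115.83 + 0.16667*I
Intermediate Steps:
w = I (w = sqrt(-1) = I ≈ 1.0*I)
F(k) = k + 2*k**2 (F(k) = (k**2 + k**2) + k = 2*k**2 + k = k + 2*k**2)
g(I) = 1 + I
a(E) = 1/6 + I/6 (a(E) = (1 + I)/6 = 1/6 + I/6)
v(-116) + a(34) = -116 + (1/6 + I/6) = -695/6 + I/6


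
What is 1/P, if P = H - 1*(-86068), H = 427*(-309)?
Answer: -1/45875 ≈ -2.1798e-5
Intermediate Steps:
H = -131943
P = -45875 (P = -131943 - 1*(-86068) = -131943 + 86068 = -45875)
1/P = 1/(-45875) = -1/45875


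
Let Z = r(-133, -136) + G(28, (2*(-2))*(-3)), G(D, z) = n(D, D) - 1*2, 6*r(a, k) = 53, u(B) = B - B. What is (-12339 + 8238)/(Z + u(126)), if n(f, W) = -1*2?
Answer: -24606/29 ≈ -848.48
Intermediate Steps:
u(B) = 0
r(a, k) = 53/6 (r(a, k) = (⅙)*53 = 53/6)
n(f, W) = -2
G(D, z) = -4 (G(D, z) = -2 - 1*2 = -2 - 2 = -4)
Z = 29/6 (Z = 53/6 - 4 = 29/6 ≈ 4.8333)
(-12339 + 8238)/(Z + u(126)) = (-12339 + 8238)/(29/6 + 0) = -4101/29/6 = -4101*6/29 = -24606/29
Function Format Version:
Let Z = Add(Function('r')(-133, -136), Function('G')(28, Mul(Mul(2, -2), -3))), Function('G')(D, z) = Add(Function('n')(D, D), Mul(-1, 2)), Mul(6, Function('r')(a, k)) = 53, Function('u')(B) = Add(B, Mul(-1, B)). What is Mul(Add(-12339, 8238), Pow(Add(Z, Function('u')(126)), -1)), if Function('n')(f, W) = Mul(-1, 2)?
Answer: Rational(-24606, 29) ≈ -848.48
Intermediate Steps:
Function('u')(B) = 0
Function('r')(a, k) = Rational(53, 6) (Function('r')(a, k) = Mul(Rational(1, 6), 53) = Rational(53, 6))
Function('n')(f, W) = -2
Function('G')(D, z) = -4 (Function('G')(D, z) = Add(-2, Mul(-1, 2)) = Add(-2, -2) = -4)
Z = Rational(29, 6) (Z = Add(Rational(53, 6), -4) = Rational(29, 6) ≈ 4.8333)
Mul(Add(-12339, 8238), Pow(Add(Z, Function('u')(126)), -1)) = Mul(Add(-12339, 8238), Pow(Add(Rational(29, 6), 0), -1)) = Mul(-4101, Pow(Rational(29, 6), -1)) = Mul(-4101, Rational(6, 29)) = Rational(-24606, 29)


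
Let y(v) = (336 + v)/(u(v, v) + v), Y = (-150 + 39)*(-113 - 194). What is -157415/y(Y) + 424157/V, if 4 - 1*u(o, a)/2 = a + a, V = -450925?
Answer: 7256015074764284/15517682025 ≈ 4.6760e+5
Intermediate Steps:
u(o, a) = 8 - 4*a (u(o, a) = 8 - 2*(a + a) = 8 - 4*a)
Y = 34077 (Y = -111*(-307) = 34077)
y(v) = (336 + v)/(8 - 3*v) (y(v) = (336 + v)/((8 - 4*v) + v) = (336 + v)/(8 - 3*v))
-157415/y(Y) + 424157/V = -157415*(-8 + 3*34077)/(-336 - 1*34077) + 424157/(-450925) = -157415*(-8 + 102231)/(-336 - 34077) + 424157*(-1/450925) = -157415/(-34413/102223) - 424157/450925 = -157415*(-102223/34413) - 424157/450925 = 16091433545/34413 - 424157/450925 = 7256015074764284/15517682025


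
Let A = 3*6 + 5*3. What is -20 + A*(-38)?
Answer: -1274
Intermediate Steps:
A = 33 (A = 18 + 15 = 33)
-20 + A*(-38) = -20 + 33*(-38) = -20 - 1254 = -1274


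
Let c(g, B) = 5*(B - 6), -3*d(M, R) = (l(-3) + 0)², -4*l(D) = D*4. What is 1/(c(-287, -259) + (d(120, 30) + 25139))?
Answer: 1/23811 ≈ 4.1997e-5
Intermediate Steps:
l(D) = -D (l(D) = -D*4/4 = -D)
d(M, R) = -3 (d(M, R) = -(-1*(-3) + 0)²/3 = -(3 + 0)²/3 = -⅓*3² = -⅓*9 = -3)
c(g, B) = -30 + 5*B (c(g, B) = 5*(-6 + B) = -30 + 5*B)
1/(c(-287, -259) + (d(120, 30) + 25139)) = 1/((-30 + 5*(-259)) + (-3 + 25139)) = 1/((-30 - 1295) + 25136) = 1/(-1325 + 25136) = 1/23811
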